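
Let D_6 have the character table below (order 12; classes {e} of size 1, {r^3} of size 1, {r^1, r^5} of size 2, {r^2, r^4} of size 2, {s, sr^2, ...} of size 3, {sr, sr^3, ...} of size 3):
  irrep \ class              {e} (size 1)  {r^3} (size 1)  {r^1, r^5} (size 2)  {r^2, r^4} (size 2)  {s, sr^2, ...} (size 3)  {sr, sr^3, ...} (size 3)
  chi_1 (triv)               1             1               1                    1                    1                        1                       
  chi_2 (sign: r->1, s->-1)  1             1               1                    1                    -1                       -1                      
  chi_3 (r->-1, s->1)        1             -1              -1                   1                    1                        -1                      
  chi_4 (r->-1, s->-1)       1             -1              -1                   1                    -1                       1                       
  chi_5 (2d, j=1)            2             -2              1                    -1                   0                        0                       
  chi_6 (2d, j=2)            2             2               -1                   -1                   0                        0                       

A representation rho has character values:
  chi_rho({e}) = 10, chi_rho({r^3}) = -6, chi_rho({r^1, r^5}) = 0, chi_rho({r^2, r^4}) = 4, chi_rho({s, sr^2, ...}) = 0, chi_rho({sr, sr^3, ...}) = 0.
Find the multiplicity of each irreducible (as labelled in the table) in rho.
Multiplicities: chi_1: 1, chi_2: 1, chi_3: 2, chi_4: 2, chi_5: 2, chi_6: 0.

Explanation: Use <chi_rho, chi> = (1/|G|) sum_C |C| * chi_rho(C) * conj(chi(C)) with |G| = 12 for each irreducible chi in the table:
  <chi_rho, chi_1> = (1/12)[1*(10)*conj(1) + 1*(-6)*conj(1) + 2*(0)*conj(1) + 2*(4)*conj(1) + 3*(0)*conj(1) + 3*(0)*conj(1)]
      = (1/12)[(10) + (-6) + (0) + (8) + (0) + (0)] = 12/12 = 1
  <chi_rho, chi_2> = (1/12)[1*(10)*conj(1) + 1*(-6)*conj(1) + 2*(0)*conj(1) + 2*(4)*conj(1) + 3*(0)*conj(-1) + 3*(0)*conj(-1)]
      = (1/12)[(10) + (-6) + (0) + (8) + (0) + (0)] = 12/12 = 1
  <chi_rho, chi_3> = (1/12)[1*(10)*conj(1) + 1*(-6)*conj(-1) + 2*(0)*conj(-1) + 2*(4)*conj(1) + 3*(0)*conj(1) + 3*(0)*conj(-1)]
      = (1/12)[(10) + (6) + (0) + (8) + (0) + (0)] = 24/12 = 2
  <chi_rho, chi_4> = (1/12)[1*(10)*conj(1) + 1*(-6)*conj(-1) + 2*(0)*conj(-1) + 2*(4)*conj(1) + 3*(0)*conj(-1) + 3*(0)*conj(1)]
      = (1/12)[(10) + (6) + (0) + (8) + (0) + (0)] = 24/12 = 2
  <chi_rho, chi_5> = (1/12)[1*(10)*conj(2) + 1*(-6)*conj(-2) + 2*(0)*conj(1) + 2*(4)*conj(-1) + 3*(0)*conj(0) + 3*(0)*conj(0)]
      = (1/12)[(20) + (12) + (0) + (-8) + (0) + (0)] = 24/12 = 2
  <chi_rho, chi_6> = (1/12)[1*(10)*conj(2) + 1*(-6)*conj(2) + 2*(0)*conj(-1) + 2*(4)*conj(-1) + 3*(0)*conj(0) + 3*(0)*conj(0)]
      = (1/12)[(20) + (-12) + (0) + (-8) + (0) + (0)] = 0/12 = 0
Dimension check: dim(rho) = sum (mult * dim) = 1*1 + 1*1 + 2*1 + 2*1 + 2*2 + 0*2 = 10 = chi_rho(e) = 10.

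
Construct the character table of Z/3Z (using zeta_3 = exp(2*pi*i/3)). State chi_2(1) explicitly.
Character table of Z/3Z (irreps indexed chi_0,...,chi_2 with chi_k(m) = zeta_3^(k*m), zeta_3 = exp(2*pi*i/3)):
  irrep \ class  {0} (size 1)  {1} (size 1)    {2} (size 1)  
  chi_0          1             1               1             
  chi_1          1             exp(2*I*pi/3)   exp(-2*I*pi/3)
  chi_2          1             exp(-2*I*pi/3)  exp(2*I*pi/3) 

Spot check: chi_2(1) = zeta_3^(2*1) = zeta_3^2 = exp(-2*I*pi/3).

Derivation: Z/3Z is abelian, so all 3 irreducible complex representations are 1-dimensional. They are given by chi_k(m) = zeta_3^(k*m) for k = 0,...,2. Row orthogonality: sum_m chi_k(m) conj(chi_l(m)) = 3 * [k = l].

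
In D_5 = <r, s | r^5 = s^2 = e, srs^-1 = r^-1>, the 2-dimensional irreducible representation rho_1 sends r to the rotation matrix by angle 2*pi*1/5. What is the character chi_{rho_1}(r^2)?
chi_{rho_1}(r^2) = 2*cos(2*pi*1*2/5) = -sqrt(5)/2 - 1/2

Details: rho_1(r^2) is rotation by angle 2*pi*1*2/5, whose trace is 2*cos(2*pi*1*2/5) = -sqrt(5)/2 - 1/2.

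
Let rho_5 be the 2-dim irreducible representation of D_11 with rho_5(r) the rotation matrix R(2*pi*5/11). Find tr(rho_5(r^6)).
chi_{rho_5}(r^6) = 2*cos(2*pi*5*6/11) = -2*cos(5*pi/11)

Proof sketch: rho_5(r^6) is rotation by angle 2*pi*5*6/11, whose trace is 2*cos(2*pi*5*6/11) = -2*cos(5*pi/11).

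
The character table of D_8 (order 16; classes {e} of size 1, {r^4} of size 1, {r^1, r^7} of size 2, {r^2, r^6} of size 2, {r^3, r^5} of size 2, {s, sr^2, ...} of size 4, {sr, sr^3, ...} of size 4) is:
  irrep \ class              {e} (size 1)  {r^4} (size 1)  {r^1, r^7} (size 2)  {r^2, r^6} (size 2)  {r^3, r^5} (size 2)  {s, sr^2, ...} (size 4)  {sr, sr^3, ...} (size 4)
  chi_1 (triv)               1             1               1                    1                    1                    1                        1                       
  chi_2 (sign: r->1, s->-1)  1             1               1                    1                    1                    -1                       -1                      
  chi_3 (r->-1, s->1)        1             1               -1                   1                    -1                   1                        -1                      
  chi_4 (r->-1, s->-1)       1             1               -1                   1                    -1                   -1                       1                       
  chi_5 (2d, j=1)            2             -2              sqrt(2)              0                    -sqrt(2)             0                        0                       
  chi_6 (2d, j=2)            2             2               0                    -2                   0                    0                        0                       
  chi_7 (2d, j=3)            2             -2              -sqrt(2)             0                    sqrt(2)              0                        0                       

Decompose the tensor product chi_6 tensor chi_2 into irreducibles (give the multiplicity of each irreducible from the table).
chi_6 tensor chi_2 = chi_6 (all other irreducibles have multiplicity 0).

Argument: The character of a tensor product is the pointwise product (chi_6 * chi_2)(C) = chi_6(C) * chi_2(C):
  {e}: (2)*(1), {r^4}: (2)*(1), {r^1, r^7}: (0)*(1), {r^2, r^6}: (-2)*(1), {r^3, r^5}: (0)*(1), {s, sr^2, ...}: (0)*(-1), {sr, sr^3, ...}: (0)*(-1)
so (chi_6 * chi_2) takes values
  {e} -> 2, {r^4} -> 2, {r^1, r^7} -> 0, {r^2, r^6} -> -2, {r^3, r^5} -> 0, {s, sr^2, ...} -> 0, {sr, sr^3, ...} -> 0.
Now take the inner product of this character with each irreducible chi from the table, <chi_6*chi_2, chi> = (1/16) sum_C |C| (chi_6*chi_2)(C) conj(chi(C)):
  <chi_6*chi_2, chi_1> = (1/16)[1*(2)*conj(1) + 1*(2)*conj(1) + 2*(0)*conj(1) + 2*(-2)*conj(1) + 2*(0)*conj(1) + 4*(0)*conj(1) + 4*(0)*conj(1)]
      = (1/16)[(2) + (2) + (0) + (-4) + (0) + (0) + (0)] = 0/16 = 0
  <chi_6*chi_2, chi_2> = (1/16)[1*(2)*conj(1) + 1*(2)*conj(1) + 2*(0)*conj(1) + 2*(-2)*conj(1) + 2*(0)*conj(1) + 4*(0)*conj(-1) + 4*(0)*conj(-1)]
      = (1/16)[(2) + (2) + (0) + (-4) + (0) + (0) + (0)] = 0/16 = 0
  <chi_6*chi_2, chi_3> = (1/16)[1*(2)*conj(1) + 1*(2)*conj(1) + 2*(0)*conj(-1) + 2*(-2)*conj(1) + 2*(0)*conj(-1) + 4*(0)*conj(1) + 4*(0)*conj(-1)]
      = (1/16)[(2) + (2) + (0) + (-4) + (0) + (0) + (0)] = 0/16 = 0
  <chi_6*chi_2, chi_4> = (1/16)[1*(2)*conj(1) + 1*(2)*conj(1) + 2*(0)*conj(-1) + 2*(-2)*conj(1) + 2*(0)*conj(-1) + 4*(0)*conj(-1) + 4*(0)*conj(1)]
      = (1/16)[(2) + (2) + (0) + (-4) + (0) + (0) + (0)] = 0/16 = 0
  <chi_6*chi_2, chi_5> = (1/16)[1*(2)*conj(2) + 1*(2)*conj(-2) + 2*(0)*conj(sqrt(2)) + 2*(-2)*conj(0) + 2*(0)*conj(-sqrt(2)) + 4*(0)*conj(0) + 4*(0)*conj(0)]
      = (1/16)[(4) + (-4) + (0) + (0) + (0) + (0) + (0)] = 0/16 = 0
  <chi_6*chi_2, chi_6> = (1/16)[1*(2)*conj(2) + 1*(2)*conj(2) + 2*(0)*conj(0) + 2*(-2)*conj(-2) + 2*(0)*conj(0) + 4*(0)*conj(0) + 4*(0)*conj(0)]
      = (1/16)[(4) + (4) + (0) + (8) + (0) + (0) + (0)] = 16/16 = 1
  <chi_6*chi_2, chi_7> = (1/16)[1*(2)*conj(2) + 1*(2)*conj(-2) + 2*(0)*conj(-sqrt(2)) + 2*(-2)*conj(0) + 2*(0)*conj(sqrt(2)) + 4*(0)*conj(0) + 4*(0)*conj(0)]
      = (1/16)[(4) + (-4) + (0) + (0) + (0) + (0) + (0)] = 0/16 = 0
Hence the multiplicities are chi_6: 1. Dimension check: dim(chi_6)*dim(chi_2) = 2*1 = 2 and sum (mult * dim) = 1*2 = 2.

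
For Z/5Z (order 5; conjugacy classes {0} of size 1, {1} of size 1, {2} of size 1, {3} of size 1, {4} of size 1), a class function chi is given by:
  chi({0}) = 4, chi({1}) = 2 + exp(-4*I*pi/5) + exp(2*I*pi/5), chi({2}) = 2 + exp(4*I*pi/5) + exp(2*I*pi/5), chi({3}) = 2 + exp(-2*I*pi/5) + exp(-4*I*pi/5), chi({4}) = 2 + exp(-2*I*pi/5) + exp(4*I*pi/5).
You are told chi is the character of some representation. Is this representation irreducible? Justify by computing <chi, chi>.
Not irreducible (reducible): <chi, chi> = 6 > 1.

Reasoning: <chi, chi> = (1/|G|) sum_C |C| * |chi(C)|^2 = (1/5)[1*|4|^2 + 1*|2 + exp(-4*I*pi/5) + exp(2*I*pi/5)|^2 + 1*|2 + exp(4*I*pi/5) + exp(2*I*pi/5)|^2 + 1*|2 + exp(-2*I*pi/5) + exp(-4*I*pi/5)|^2 + 1*|2 + exp(-2*I*pi/5) + exp(4*I*pi/5)|^2]
  = (1/5)[(16) + (6 + 2*exp(-2*I*pi/5) + 3*exp(-4*I*pi/5) + 3*exp(4*I*pi/5) + 2*exp(2*I*pi/5)) + (6 + 3*exp(-2*I*pi/5) + 2*exp(-4*I*pi/5) + 2*exp(4*I*pi/5) + 3*exp(2*I*pi/5)) + (6 + 3*exp(-2*I*pi/5) + 2*exp(-4*I*pi/5) + 2*exp(4*I*pi/5) + 3*exp(2*I*pi/5)) + (6 + 2*exp(-2*I*pi/5) + 3*exp(-4*I*pi/5) + 3*exp(4*I*pi/5) + 2*exp(2*I*pi/5))] = 30/5 = 6.
(Exp terms are combined using exp(i*s)*conj(exp(i*t)) = exp(i*(s-t)), and sums of them are collapsed using the identity that for every m > 1 the m distinct m-th roots of unity sum to 0, e.g. 1 + exp(2*I*pi/3) + exp(-2*I*pi/3) = 0.)
A character is irreducible iff <chi, chi> = 1, so this representation is reducible.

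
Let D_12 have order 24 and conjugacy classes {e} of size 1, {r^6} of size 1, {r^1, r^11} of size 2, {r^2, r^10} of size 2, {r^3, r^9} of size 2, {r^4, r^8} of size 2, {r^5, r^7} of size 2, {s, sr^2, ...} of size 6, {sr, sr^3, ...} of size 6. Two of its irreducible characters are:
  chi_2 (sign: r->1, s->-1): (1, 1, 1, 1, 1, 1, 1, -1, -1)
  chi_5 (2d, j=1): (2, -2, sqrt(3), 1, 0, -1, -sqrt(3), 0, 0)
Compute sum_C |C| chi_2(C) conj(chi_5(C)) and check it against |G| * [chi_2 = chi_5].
Sum = 0; so <chi_2, chi_5> = 0 (distinct irreducibles are orthogonal).

Explanation: Compute term by term over conjugacy classes (|C| * chi_2(C) * conj(chi_5(C))):
  1*(1)*conj(2) + 1*(1)*conj(-2) + 2*(1)*conj(sqrt(3)) + 2*(1)*conj(1) + 2*(1)*conj(0) + 2*(1)*conj(-1) + 2*(1)*conj(-sqrt(3)) + 6*(-1)*conj(0) + 6*(-1)*conj(0)
  = (2) + (-2) + (2*sqrt(3)) + (2) + (0) + (-2) + (-2*sqrt(3)) + (0) + (0)
  = 0.
Dividing by |G| = 24 gives 0/24 = 0, matching the row-orthogonality relation <chi_2, chi_5> = [chi_2 = chi_5].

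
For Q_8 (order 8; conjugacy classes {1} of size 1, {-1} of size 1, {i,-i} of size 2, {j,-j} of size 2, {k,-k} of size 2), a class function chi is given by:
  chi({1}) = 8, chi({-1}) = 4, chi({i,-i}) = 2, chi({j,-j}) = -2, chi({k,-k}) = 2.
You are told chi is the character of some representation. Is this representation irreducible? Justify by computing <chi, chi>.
Not irreducible (reducible): <chi, chi> = 13 > 1.

Reasoning: <chi, chi> = (1/|G|) sum_C |C| * |chi(C)|^2 = (1/8)[1*|8|^2 + 1*|4|^2 + 2*|2|^2 + 2*|-2|^2 + 2*|2|^2]
  = (1/8)[(64) + (16) + (8) + (8) + (8)] = 104/8 = 13.
A character is irreducible iff <chi, chi> = 1, so this representation is reducible.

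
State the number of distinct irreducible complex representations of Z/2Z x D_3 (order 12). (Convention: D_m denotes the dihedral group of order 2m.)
6

Working: The number of irreducible complex representations of a finite group equals its number of conjugacy classes. For a direct product, #classes(G x H) = #classes(G) * #classes(H). Z/2Z has 2 classes (abelian), D_3 has 3 classes, so 2 * 3 = 6, so Z/2Z x D_3 (order 12) has exactly 6 irreducible complex representations.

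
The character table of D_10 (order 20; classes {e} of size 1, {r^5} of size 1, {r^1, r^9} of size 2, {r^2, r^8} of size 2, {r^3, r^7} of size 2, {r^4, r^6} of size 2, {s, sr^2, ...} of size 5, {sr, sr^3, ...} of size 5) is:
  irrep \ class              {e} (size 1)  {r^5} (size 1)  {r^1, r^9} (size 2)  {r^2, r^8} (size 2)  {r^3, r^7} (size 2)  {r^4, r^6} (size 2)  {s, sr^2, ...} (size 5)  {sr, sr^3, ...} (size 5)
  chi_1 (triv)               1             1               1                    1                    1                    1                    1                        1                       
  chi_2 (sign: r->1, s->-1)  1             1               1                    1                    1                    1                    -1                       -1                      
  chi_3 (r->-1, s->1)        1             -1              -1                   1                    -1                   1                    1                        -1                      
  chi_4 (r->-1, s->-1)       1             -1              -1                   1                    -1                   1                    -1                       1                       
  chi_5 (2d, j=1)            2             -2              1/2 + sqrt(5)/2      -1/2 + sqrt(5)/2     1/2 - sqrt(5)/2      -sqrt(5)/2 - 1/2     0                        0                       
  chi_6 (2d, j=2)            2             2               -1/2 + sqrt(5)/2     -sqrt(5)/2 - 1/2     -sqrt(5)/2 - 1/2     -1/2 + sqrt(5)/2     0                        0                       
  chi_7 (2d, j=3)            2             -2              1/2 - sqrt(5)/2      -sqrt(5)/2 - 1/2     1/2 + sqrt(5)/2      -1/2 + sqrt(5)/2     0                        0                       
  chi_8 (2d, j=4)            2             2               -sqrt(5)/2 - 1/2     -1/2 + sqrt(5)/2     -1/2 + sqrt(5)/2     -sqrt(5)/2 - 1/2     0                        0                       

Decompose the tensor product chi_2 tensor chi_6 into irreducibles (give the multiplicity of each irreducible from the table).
chi_2 tensor chi_6 = chi_6 (all other irreducibles have multiplicity 0).

Reasoning: The character of a tensor product is the pointwise product (chi_2 * chi_6)(C) = chi_2(C) * chi_6(C):
  {e}: (1)*(2), {r^5}: (1)*(2), {r^1, r^9}: (1)*(-1/2 + sqrt(5)/2), {r^2, r^8}: (1)*(-sqrt(5)/2 - 1/2), {r^3, r^7}: (1)*(-sqrt(5)/2 - 1/2), {r^4, r^6}: (1)*(-1/2 + sqrt(5)/2), {s, sr^2, ...}: (-1)*(0), {sr, sr^3, ...}: (-1)*(0)
so (chi_2 * chi_6) takes values
  {e} -> 2, {r^5} -> 2, {r^1, r^9} -> -1/2 + sqrt(5)/2, {r^2, r^8} -> -sqrt(5)/2 - 1/2, {r^3, r^7} -> -sqrt(5)/2 - 1/2, {r^4, r^6} -> -1/2 + sqrt(5)/2, {s, sr^2, ...} -> 0, {sr, sr^3, ...} -> 0.
Now take the inner product of this character with each irreducible chi from the table, <chi_2*chi_6, chi> = (1/20) sum_C |C| (chi_2*chi_6)(C) conj(chi(C)):
  <chi_2*chi_6, chi_1> = (1/20)[1*(2)*conj(1) + 1*(2)*conj(1) + 2*(-1/2 + sqrt(5)/2)*conj(1) + 2*(-sqrt(5)/2 - 1/2)*conj(1) + 2*(-sqrt(5)/2 - 1/2)*conj(1) + 2*(-1/2 + sqrt(5)/2)*conj(1) + 5*(0)*conj(1) + 5*(0)*conj(1)]
      = (1/20)[(2) + (2) + (-1 + sqrt(5)) + (-sqrt(5) - 1) + (-sqrt(5) - 1) + (-1 + sqrt(5)) + (0) + (0)] = 0/20 = 0
  <chi_2*chi_6, chi_2> = (1/20)[1*(2)*conj(1) + 1*(2)*conj(1) + 2*(-1/2 + sqrt(5)/2)*conj(1) + 2*(-sqrt(5)/2 - 1/2)*conj(1) + 2*(-sqrt(5)/2 - 1/2)*conj(1) + 2*(-1/2 + sqrt(5)/2)*conj(1) + 5*(0)*conj(-1) + 5*(0)*conj(-1)]
      = (1/20)[(2) + (2) + (-1 + sqrt(5)) + (-sqrt(5) - 1) + (-sqrt(5) - 1) + (-1 + sqrt(5)) + (0) + (0)] = 0/20 = 0
  <chi_2*chi_6, chi_3> = (1/20)[1*(2)*conj(1) + 1*(2)*conj(-1) + 2*(-1/2 + sqrt(5)/2)*conj(-1) + 2*(-sqrt(5)/2 - 1/2)*conj(1) + 2*(-sqrt(5)/2 - 1/2)*conj(-1) + 2*(-1/2 + sqrt(5)/2)*conj(1) + 5*(0)*conj(1) + 5*(0)*conj(-1)]
      = (1/20)[(2) + (-2) + (1 - sqrt(5)) + (-sqrt(5) - 1) + (1 + sqrt(5)) + (-1 + sqrt(5)) + (0) + (0)] = 0/20 = 0
  <chi_2*chi_6, chi_4> = (1/20)[1*(2)*conj(1) + 1*(2)*conj(-1) + 2*(-1/2 + sqrt(5)/2)*conj(-1) + 2*(-sqrt(5)/2 - 1/2)*conj(1) + 2*(-sqrt(5)/2 - 1/2)*conj(-1) + 2*(-1/2 + sqrt(5)/2)*conj(1) + 5*(0)*conj(-1) + 5*(0)*conj(1)]
      = (1/20)[(2) + (-2) + (1 - sqrt(5)) + (-sqrt(5) - 1) + (1 + sqrt(5)) + (-1 + sqrt(5)) + (0) + (0)] = 0/20 = 0
  <chi_2*chi_6, chi_5> = (1/20)[1*(2)*conj(2) + 1*(2)*conj(-2) + 2*(-1/2 + sqrt(5)/2)*conj(1/2 + sqrt(5)/2) + 2*(-sqrt(5)/2 - 1/2)*conj(-1/2 + sqrt(5)/2) + 2*(-sqrt(5)/2 - 1/2)*conj(1/2 - sqrt(5)/2) + 2*(-1/2 + sqrt(5)/2)*conj(-sqrt(5)/2 - 1/2) + 5*(0)*conj(0) + 5*(0)*conj(0)]
      = (1/20)[(4) + (-4) + (2) + (-2) + (2) + (-2) + (0) + (0)] = 0/20 = 0
  <chi_2*chi_6, chi_6> = (1/20)[1*(2)*conj(2) + 1*(2)*conj(2) + 2*(-1/2 + sqrt(5)/2)*conj(-1/2 + sqrt(5)/2) + 2*(-sqrt(5)/2 - 1/2)*conj(-sqrt(5)/2 - 1/2) + 2*(-sqrt(5)/2 - 1/2)*conj(-sqrt(5)/2 - 1/2) + 2*(-1/2 + sqrt(5)/2)*conj(-1/2 + sqrt(5)/2) + 5*(0)*conj(0) + 5*(0)*conj(0)]
      = (1/20)[(4) + (4) + (3 - sqrt(5)) + (sqrt(5) + 3) + (sqrt(5) + 3) + (3 - sqrt(5)) + (0) + (0)] = 20/20 = 1
  <chi_2*chi_6, chi_7> = (1/20)[1*(2)*conj(2) + 1*(2)*conj(-2) + 2*(-1/2 + sqrt(5)/2)*conj(1/2 - sqrt(5)/2) + 2*(-sqrt(5)/2 - 1/2)*conj(-sqrt(5)/2 - 1/2) + 2*(-sqrt(5)/2 - 1/2)*conj(1/2 + sqrt(5)/2) + 2*(-1/2 + sqrt(5)/2)*conj(-1/2 + sqrt(5)/2) + 5*(0)*conj(0) + 5*(0)*conj(0)]
      = (1/20)[(4) + (-4) + (-3 + sqrt(5)) + (sqrt(5) + 3) + (-3 - sqrt(5)) + (3 - sqrt(5)) + (0) + (0)] = 0/20 = 0
  <chi_2*chi_6, chi_8> = (1/20)[1*(2)*conj(2) + 1*(2)*conj(2) + 2*(-1/2 + sqrt(5)/2)*conj(-sqrt(5)/2 - 1/2) + 2*(-sqrt(5)/2 - 1/2)*conj(-1/2 + sqrt(5)/2) + 2*(-sqrt(5)/2 - 1/2)*conj(-1/2 + sqrt(5)/2) + 2*(-1/2 + sqrt(5)/2)*conj(-sqrt(5)/2 - 1/2) + 5*(0)*conj(0) + 5*(0)*conj(0)]
      = (1/20)[(4) + (4) + (-2) + (-2) + (-2) + (-2) + (0) + (0)] = 0/20 = 0
Hence the multiplicities are chi_6: 1. Dimension check: dim(chi_2)*dim(chi_6) = 1*2 = 2 and sum (mult * dim) = 1*2 = 2.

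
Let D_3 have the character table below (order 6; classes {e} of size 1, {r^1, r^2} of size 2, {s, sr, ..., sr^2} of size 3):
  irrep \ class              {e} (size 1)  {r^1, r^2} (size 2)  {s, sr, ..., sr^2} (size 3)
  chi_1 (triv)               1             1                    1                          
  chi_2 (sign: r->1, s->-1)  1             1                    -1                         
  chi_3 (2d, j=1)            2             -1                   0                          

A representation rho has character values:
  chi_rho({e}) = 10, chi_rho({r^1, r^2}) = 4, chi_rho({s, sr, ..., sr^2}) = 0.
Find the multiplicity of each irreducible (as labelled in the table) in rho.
Multiplicities: chi_1: 3, chi_2: 3, chi_3: 2.

Working: Use <chi_rho, chi> = (1/|G|) sum_C |C| * chi_rho(C) * conj(chi(C)) with |G| = 6 for each irreducible chi in the table:
  <chi_rho, chi_1> = (1/6)[1*(10)*conj(1) + 2*(4)*conj(1) + 3*(0)*conj(1)]
      = (1/6)[(10) + (8) + (0)] = 18/6 = 3
  <chi_rho, chi_2> = (1/6)[1*(10)*conj(1) + 2*(4)*conj(1) + 3*(0)*conj(-1)]
      = (1/6)[(10) + (8) + (0)] = 18/6 = 3
  <chi_rho, chi_3> = (1/6)[1*(10)*conj(2) + 2*(4)*conj(-1) + 3*(0)*conj(0)]
      = (1/6)[(20) + (-8) + (0)] = 12/6 = 2
Dimension check: dim(rho) = sum (mult * dim) = 3*1 + 3*1 + 2*2 = 10 = chi_rho(e) = 10.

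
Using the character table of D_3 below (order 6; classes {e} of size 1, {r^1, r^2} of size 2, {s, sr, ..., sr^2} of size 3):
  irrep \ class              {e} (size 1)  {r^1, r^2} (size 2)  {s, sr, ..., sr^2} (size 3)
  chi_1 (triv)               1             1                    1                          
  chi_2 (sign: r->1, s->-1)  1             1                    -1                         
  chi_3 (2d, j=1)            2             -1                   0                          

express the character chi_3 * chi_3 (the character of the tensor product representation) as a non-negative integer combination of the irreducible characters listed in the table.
chi_3 tensor chi_3 = chi_1 + chi_2 + chi_3 (all other irreducibles have multiplicity 0).

Justification: The character of a tensor product is the pointwise product (chi_3 * chi_3)(C) = chi_3(C) * chi_3(C):
  {e}: (2)*(2), {r^1, r^2}: (-1)*(-1), {s, sr, ..., sr^2}: (0)*(0)
so (chi_3 * chi_3) takes values
  {e} -> 4, {r^1, r^2} -> 1, {s, sr, ..., sr^2} -> 0.
Now take the inner product of this character with each irreducible chi from the table, <chi_3*chi_3, chi> = (1/6) sum_C |C| (chi_3*chi_3)(C) conj(chi(C)):
  <chi_3*chi_3, chi_1> = (1/6)[1*(4)*conj(1) + 2*(1)*conj(1) + 3*(0)*conj(1)]
      = (1/6)[(4) + (2) + (0)] = 6/6 = 1
  <chi_3*chi_3, chi_2> = (1/6)[1*(4)*conj(1) + 2*(1)*conj(1) + 3*(0)*conj(-1)]
      = (1/6)[(4) + (2) + (0)] = 6/6 = 1
  <chi_3*chi_3, chi_3> = (1/6)[1*(4)*conj(2) + 2*(1)*conj(-1) + 3*(0)*conj(0)]
      = (1/6)[(8) + (-2) + (0)] = 6/6 = 1
Hence the multiplicities are chi_1: 1, chi_2: 1, chi_3: 1. Dimension check: dim(chi_3)*dim(chi_3) = 2*2 = 4 and sum (mult * dim) = 1*1 + 1*1 + 1*2 = 4.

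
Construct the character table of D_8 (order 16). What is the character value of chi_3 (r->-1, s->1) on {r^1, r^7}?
Conjugacy classes: {e} of size 1, {r^4} of size 1, {r^1, r^7} of size 2, {r^2, r^6} of size 2, {r^3, r^5} of size 2, {s, sr^2, ...} of size 4, {sr, sr^3, ...} of size 4.
Character table:
  irrep \ class              {e} (size 1)  {r^4} (size 1)  {r^1, r^7} (size 2)  {r^2, r^6} (size 2)  {r^3, r^5} (size 2)  {s, sr^2, ...} (size 4)  {sr, sr^3, ...} (size 4)
  chi_1 (triv)               1             1               1                    1                    1                    1                        1                       
  chi_2 (sign: r->1, s->-1)  1             1               1                    1                    1                    -1                       -1                      
  chi_3 (r->-1, s->1)        1             1               -1                   1                    -1                   1                        -1                      
  chi_4 (r->-1, s->-1)       1             1               -1                   1                    -1                   -1                       1                       
  chi_5 (2d, j=1)            2             -2              sqrt(2)              0                    -sqrt(2)             0                        0                       
  chi_6 (2d, j=2)            2             2               0                    -2                   0                    0                        0                       
  chi_7 (2d, j=3)            2             -2              -sqrt(2)             0                    sqrt(2)              0                        0                       

Spot check: chi_3 (r->-1, s->1) on {r^1, r^7} = -1.

Why: D_8 has order 2*8 = 16 with 7 conjugacy classes, hence 7 irreducibles. Sum of squared dims 1 + 1 + 1 + 1 + 4 + 4 + 4 = 16 = |G|. Linear characters come from the abelianisation; the 2-dimensional irreps have character r^k -> 2*cos(2*pi*j*k/8), reflections -> 0.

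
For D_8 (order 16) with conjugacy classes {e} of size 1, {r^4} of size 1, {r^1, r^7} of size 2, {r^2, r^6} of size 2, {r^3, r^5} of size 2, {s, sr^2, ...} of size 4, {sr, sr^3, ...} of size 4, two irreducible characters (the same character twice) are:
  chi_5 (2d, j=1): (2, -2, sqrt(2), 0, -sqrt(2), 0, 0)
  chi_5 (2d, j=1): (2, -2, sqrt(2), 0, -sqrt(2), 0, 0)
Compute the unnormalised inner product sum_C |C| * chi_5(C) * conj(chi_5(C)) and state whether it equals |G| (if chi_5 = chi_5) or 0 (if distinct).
Sum = 16 = |G| = 16; so <chi_5, chi_5> = 1 (norm-1 confirms irreducibility).

Justification: Compute term by term over conjugacy classes (|C| * chi_5(C) * conj(chi_5(C))):
  1*(2)*conj(2) + 1*(-2)*conj(-2) + 2*(sqrt(2))*conj(sqrt(2)) + 2*(0)*conj(0) + 2*(-sqrt(2))*conj(-sqrt(2)) + 4*(0)*conj(0) + 4*(0)*conj(0)
  = (4) + (4) + (4) + (0) + (4) + (0) + (0)
  = 16.
Dividing by |G| = 16 gives 16/16 = 1, matching the row-orthogonality relation <chi_5, chi_5> = [chi_5 = chi_5].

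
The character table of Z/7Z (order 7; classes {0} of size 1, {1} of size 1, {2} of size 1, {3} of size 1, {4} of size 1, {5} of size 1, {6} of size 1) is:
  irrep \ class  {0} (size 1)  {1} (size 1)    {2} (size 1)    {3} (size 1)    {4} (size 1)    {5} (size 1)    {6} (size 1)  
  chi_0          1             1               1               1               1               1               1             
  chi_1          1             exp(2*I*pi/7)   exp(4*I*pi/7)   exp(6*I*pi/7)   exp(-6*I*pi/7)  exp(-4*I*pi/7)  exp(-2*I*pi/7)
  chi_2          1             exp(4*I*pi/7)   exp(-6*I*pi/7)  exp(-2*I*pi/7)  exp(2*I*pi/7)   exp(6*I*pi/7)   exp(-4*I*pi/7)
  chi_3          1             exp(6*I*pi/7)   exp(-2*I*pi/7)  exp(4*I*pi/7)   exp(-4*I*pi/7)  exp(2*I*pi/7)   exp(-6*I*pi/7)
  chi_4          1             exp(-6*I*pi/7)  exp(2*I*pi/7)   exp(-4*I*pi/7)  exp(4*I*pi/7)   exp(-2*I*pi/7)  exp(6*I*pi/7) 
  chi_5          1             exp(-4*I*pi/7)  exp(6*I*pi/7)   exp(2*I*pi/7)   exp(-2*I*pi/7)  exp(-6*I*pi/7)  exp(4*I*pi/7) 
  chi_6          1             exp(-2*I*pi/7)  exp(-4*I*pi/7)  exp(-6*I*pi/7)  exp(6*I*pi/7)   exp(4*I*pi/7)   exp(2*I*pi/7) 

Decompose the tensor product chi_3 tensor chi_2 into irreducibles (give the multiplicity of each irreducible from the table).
chi_3 tensor chi_2 = chi_5 (all other irreducibles have multiplicity 0).

Proof sketch: The character of a tensor product is the pointwise product (chi_3 * chi_2)(C) = chi_3(C) * chi_2(C):
  {0}: (1)*(1), {1}: (exp(6*I*pi/7))*(exp(4*I*pi/7)), {2}: (exp(-2*I*pi/7))*(exp(-6*I*pi/7)), {3}: (exp(4*I*pi/7))*(exp(-2*I*pi/7)), {4}: (exp(-4*I*pi/7))*(exp(2*I*pi/7)), {5}: (exp(2*I*pi/7))*(exp(6*I*pi/7)), {6}: (exp(-6*I*pi/7))*(exp(-4*I*pi/7))
so (chi_3 * chi_2) takes values
  {0} -> 1, {1} -> exp(-4*I*pi/7), {2} -> exp(6*I*pi/7), {3} -> exp(2*I*pi/7), {4} -> exp(-2*I*pi/7), {5} -> exp(-6*I*pi/7), {6} -> exp(4*I*pi/7).
Now take the inner product of this character with each irreducible chi from the table, <chi_3*chi_2, chi> = (1/7) sum_C |C| (chi_3*chi_2)(C) conj(chi(C)):
  <chi_3*chi_2, chi_0> = (1/7)[1*(1)*conj(1) + 1*(exp(-4*I*pi/7))*conj(1) + 1*(exp(6*I*pi/7))*conj(1) + 1*(exp(2*I*pi/7))*conj(1) + 1*(exp(-2*I*pi/7))*conj(1) + 1*(exp(-6*I*pi/7))*conj(1) + 1*(exp(4*I*pi/7))*conj(1)]
      = (1/7)[(1) + (exp(-4*I*pi/7)) + (exp(6*I*pi/7)) + (exp(2*I*pi/7)) + (exp(-2*I*pi/7)) + (exp(-6*I*pi/7)) + (exp(4*I*pi/7))] = 0/7 = 0
  <chi_3*chi_2, chi_1> = (1/7)[1*(1)*conj(1) + 1*(exp(-4*I*pi/7))*conj(exp(2*I*pi/7)) + 1*(exp(6*I*pi/7))*conj(exp(4*I*pi/7)) + 1*(exp(2*I*pi/7))*conj(exp(6*I*pi/7)) + 1*(exp(-2*I*pi/7))*conj(exp(-6*I*pi/7)) + 1*(exp(-6*I*pi/7))*conj(exp(-4*I*pi/7)) + 1*(exp(4*I*pi/7))*conj(exp(-2*I*pi/7))]
      = (1/7)[(1) + (exp(-6*I*pi/7)) + (exp(2*I*pi/7)) + (exp(-4*I*pi/7)) + (exp(4*I*pi/7)) + (exp(-2*I*pi/7)) + (exp(6*I*pi/7))] = 0/7 = 0
  <chi_3*chi_2, chi_2> = (1/7)[1*(1)*conj(1) + 1*(exp(-4*I*pi/7))*conj(exp(4*I*pi/7)) + 1*(exp(6*I*pi/7))*conj(exp(-6*I*pi/7)) + 1*(exp(2*I*pi/7))*conj(exp(-2*I*pi/7)) + 1*(exp(-2*I*pi/7))*conj(exp(2*I*pi/7)) + 1*(exp(-6*I*pi/7))*conj(exp(6*I*pi/7)) + 1*(exp(4*I*pi/7))*conj(exp(-4*I*pi/7))]
      = (1/7)[(1) + (exp(6*I*pi/7)) + (exp(-2*I*pi/7)) + (exp(4*I*pi/7)) + (exp(-4*I*pi/7)) + (exp(2*I*pi/7)) + (exp(-6*I*pi/7))] = 0/7 = 0
  <chi_3*chi_2, chi_3> = (1/7)[1*(1)*conj(1) + 1*(exp(-4*I*pi/7))*conj(exp(6*I*pi/7)) + 1*(exp(6*I*pi/7))*conj(exp(-2*I*pi/7)) + 1*(exp(2*I*pi/7))*conj(exp(4*I*pi/7)) + 1*(exp(-2*I*pi/7))*conj(exp(-4*I*pi/7)) + 1*(exp(-6*I*pi/7))*conj(exp(2*I*pi/7)) + 1*(exp(4*I*pi/7))*conj(exp(-6*I*pi/7))]
      = (1/7)[(1) + (exp(4*I*pi/7)) + (exp(-6*I*pi/7)) + (exp(-2*I*pi/7)) + (exp(2*I*pi/7)) + (exp(6*I*pi/7)) + (exp(-4*I*pi/7))] = 0/7 = 0
  <chi_3*chi_2, chi_4> = (1/7)[1*(1)*conj(1) + 1*(exp(-4*I*pi/7))*conj(exp(-6*I*pi/7)) + 1*(exp(6*I*pi/7))*conj(exp(2*I*pi/7)) + 1*(exp(2*I*pi/7))*conj(exp(-4*I*pi/7)) + 1*(exp(-2*I*pi/7))*conj(exp(4*I*pi/7)) + 1*(exp(-6*I*pi/7))*conj(exp(-2*I*pi/7)) + 1*(exp(4*I*pi/7))*conj(exp(6*I*pi/7))]
      = (1/7)[(1) + (exp(2*I*pi/7)) + (exp(4*I*pi/7)) + (exp(6*I*pi/7)) + (exp(-6*I*pi/7)) + (exp(-4*I*pi/7)) + (exp(-2*I*pi/7))] = 0/7 = 0
  <chi_3*chi_2, chi_5> = (1/7)[1*(1)*conj(1) + 1*(exp(-4*I*pi/7))*conj(exp(-4*I*pi/7)) + 1*(exp(6*I*pi/7))*conj(exp(6*I*pi/7)) + 1*(exp(2*I*pi/7))*conj(exp(2*I*pi/7)) + 1*(exp(-2*I*pi/7))*conj(exp(-2*I*pi/7)) + 1*(exp(-6*I*pi/7))*conj(exp(-6*I*pi/7)) + 1*(exp(4*I*pi/7))*conj(exp(4*I*pi/7))]
      = (1/7)[(1) + (1) + (1) + (1) + (1) + (1) + (1)] = 7/7 = 1
  <chi_3*chi_2, chi_6> = (1/7)[1*(1)*conj(1) + 1*(exp(-4*I*pi/7))*conj(exp(-2*I*pi/7)) + 1*(exp(6*I*pi/7))*conj(exp(-4*I*pi/7)) + 1*(exp(2*I*pi/7))*conj(exp(-6*I*pi/7)) + 1*(exp(-2*I*pi/7))*conj(exp(6*I*pi/7)) + 1*(exp(-6*I*pi/7))*conj(exp(4*I*pi/7)) + 1*(exp(4*I*pi/7))*conj(exp(2*I*pi/7))]
      = (1/7)[(1) + (exp(-2*I*pi/7)) + (exp(-4*I*pi/7)) + (exp(-6*I*pi/7)) + (exp(6*I*pi/7)) + (exp(4*I*pi/7)) + (exp(2*I*pi/7))] = 0/7 = 0
(Exp terms are combined using exp(i*s)*conj(exp(i*t)) = exp(i*(s-t)), and sums of them are collapsed using the identity that for every m > 1 the m distinct m-th roots of unity sum to 0, e.g. 1 + exp(2*I*pi/3) + exp(-2*I*pi/3) = 0.)
Hence the multiplicities are chi_5: 1. Dimension check: dim(chi_3)*dim(chi_2) = 1*1 = 1 and sum (mult * dim) = 1*1 = 1.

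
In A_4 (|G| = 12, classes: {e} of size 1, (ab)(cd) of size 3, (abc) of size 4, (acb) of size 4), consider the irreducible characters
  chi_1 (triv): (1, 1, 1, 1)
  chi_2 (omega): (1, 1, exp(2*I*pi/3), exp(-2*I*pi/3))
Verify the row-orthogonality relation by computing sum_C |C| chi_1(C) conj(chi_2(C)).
Sum = 0; so <chi_1, chi_2> = 0 (distinct irreducibles are orthogonal).

Justification: Compute term by term over conjugacy classes (|C| * chi_1(C) * conj(chi_2(C))):
  1*(1)*conj(1) + 3*(1)*conj(1) + 4*(1)*conj(exp(2*I*pi/3)) + 4*(1)*conj(exp(-2*I*pi/3))
  = (1) + (3) + (4*exp(-2*I*pi/3)) + (4*exp(2*I*pi/3))
  = 0.
(Exp terms are combined using exp(i*s)*conj(exp(i*t)) = exp(i*(s-t)), and sums of them are collapsed using the identity that for every m > 1 the m distinct m-th roots of unity sum to 0, e.g. 1 + exp(2*I*pi/3) + exp(-2*I*pi/3) = 0.)
Dividing by |G| = 12 gives 0/12 = 0, matching the row-orthogonality relation <chi_1, chi_2> = [chi_1 = chi_2].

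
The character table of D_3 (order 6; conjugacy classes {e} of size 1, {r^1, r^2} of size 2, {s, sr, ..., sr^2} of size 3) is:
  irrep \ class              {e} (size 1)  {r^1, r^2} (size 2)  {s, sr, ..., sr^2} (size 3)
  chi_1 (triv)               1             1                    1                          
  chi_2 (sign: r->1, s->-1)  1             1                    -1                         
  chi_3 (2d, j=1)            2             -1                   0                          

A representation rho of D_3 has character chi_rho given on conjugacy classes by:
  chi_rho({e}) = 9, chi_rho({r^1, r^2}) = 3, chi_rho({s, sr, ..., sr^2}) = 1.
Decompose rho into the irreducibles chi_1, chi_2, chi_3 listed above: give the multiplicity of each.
Multiplicities: chi_1: 3, chi_2: 2, chi_3: 2.

Details: Use <chi_rho, chi> = (1/|G|) sum_C |C| * chi_rho(C) * conj(chi(C)) with |G| = 6 for each irreducible chi in the table:
  <chi_rho, chi_1> = (1/6)[1*(9)*conj(1) + 2*(3)*conj(1) + 3*(1)*conj(1)]
      = (1/6)[(9) + (6) + (3)] = 18/6 = 3
  <chi_rho, chi_2> = (1/6)[1*(9)*conj(1) + 2*(3)*conj(1) + 3*(1)*conj(-1)]
      = (1/6)[(9) + (6) + (-3)] = 12/6 = 2
  <chi_rho, chi_3> = (1/6)[1*(9)*conj(2) + 2*(3)*conj(-1) + 3*(1)*conj(0)]
      = (1/6)[(18) + (-6) + (0)] = 12/6 = 2
Dimension check: dim(rho) = sum (mult * dim) = 3*1 + 2*1 + 2*2 = 9 = chi_rho(e) = 9.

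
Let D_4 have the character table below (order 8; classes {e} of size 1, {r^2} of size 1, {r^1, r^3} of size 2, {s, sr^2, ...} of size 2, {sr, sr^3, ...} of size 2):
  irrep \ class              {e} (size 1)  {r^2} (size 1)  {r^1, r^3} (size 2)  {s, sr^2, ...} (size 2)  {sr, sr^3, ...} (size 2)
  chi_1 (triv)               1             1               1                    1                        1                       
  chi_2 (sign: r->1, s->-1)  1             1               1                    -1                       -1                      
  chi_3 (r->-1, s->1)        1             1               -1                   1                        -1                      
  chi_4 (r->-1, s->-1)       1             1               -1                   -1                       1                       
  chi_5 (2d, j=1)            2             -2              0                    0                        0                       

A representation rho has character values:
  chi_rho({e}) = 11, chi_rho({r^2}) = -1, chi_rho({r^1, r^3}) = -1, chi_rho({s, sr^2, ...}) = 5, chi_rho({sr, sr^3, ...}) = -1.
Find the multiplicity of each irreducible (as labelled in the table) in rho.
Multiplicities: chi_1: 2, chi_2: 0, chi_3: 3, chi_4: 0, chi_5: 3.

Justification: Use <chi_rho, chi> = (1/|G|) sum_C |C| * chi_rho(C) * conj(chi(C)) with |G| = 8 for each irreducible chi in the table:
  <chi_rho, chi_1> = (1/8)[1*(11)*conj(1) + 1*(-1)*conj(1) + 2*(-1)*conj(1) + 2*(5)*conj(1) + 2*(-1)*conj(1)]
      = (1/8)[(11) + (-1) + (-2) + (10) + (-2)] = 16/8 = 2
  <chi_rho, chi_2> = (1/8)[1*(11)*conj(1) + 1*(-1)*conj(1) + 2*(-1)*conj(1) + 2*(5)*conj(-1) + 2*(-1)*conj(-1)]
      = (1/8)[(11) + (-1) + (-2) + (-10) + (2)] = 0/8 = 0
  <chi_rho, chi_3> = (1/8)[1*(11)*conj(1) + 1*(-1)*conj(1) + 2*(-1)*conj(-1) + 2*(5)*conj(1) + 2*(-1)*conj(-1)]
      = (1/8)[(11) + (-1) + (2) + (10) + (2)] = 24/8 = 3
  <chi_rho, chi_4> = (1/8)[1*(11)*conj(1) + 1*(-1)*conj(1) + 2*(-1)*conj(-1) + 2*(5)*conj(-1) + 2*(-1)*conj(1)]
      = (1/8)[(11) + (-1) + (2) + (-10) + (-2)] = 0/8 = 0
  <chi_rho, chi_5> = (1/8)[1*(11)*conj(2) + 1*(-1)*conj(-2) + 2*(-1)*conj(0) + 2*(5)*conj(0) + 2*(-1)*conj(0)]
      = (1/8)[(22) + (2) + (0) + (0) + (0)] = 24/8 = 3
Dimension check: dim(rho) = sum (mult * dim) = 2*1 + 0*1 + 3*1 + 0*1 + 3*2 = 11 = chi_rho(e) = 11.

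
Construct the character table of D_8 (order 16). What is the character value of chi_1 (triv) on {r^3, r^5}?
Conjugacy classes: {e} of size 1, {r^4} of size 1, {r^1, r^7} of size 2, {r^2, r^6} of size 2, {r^3, r^5} of size 2, {s, sr^2, ...} of size 4, {sr, sr^3, ...} of size 4.
Character table:
  irrep \ class              {e} (size 1)  {r^4} (size 1)  {r^1, r^7} (size 2)  {r^2, r^6} (size 2)  {r^3, r^5} (size 2)  {s, sr^2, ...} (size 4)  {sr, sr^3, ...} (size 4)
  chi_1 (triv)               1             1               1                    1                    1                    1                        1                       
  chi_2 (sign: r->1, s->-1)  1             1               1                    1                    1                    -1                       -1                      
  chi_3 (r->-1, s->1)        1             1               -1                   1                    -1                   1                        -1                      
  chi_4 (r->-1, s->-1)       1             1               -1                   1                    -1                   -1                       1                       
  chi_5 (2d, j=1)            2             -2              sqrt(2)              0                    -sqrt(2)             0                        0                       
  chi_6 (2d, j=2)            2             2               0                    -2                   0                    0                        0                       
  chi_7 (2d, j=3)            2             -2              -sqrt(2)             0                    sqrt(2)              0                        0                       

Spot check: chi_1 (triv) on {r^3, r^5} = 1.

Why: D_8 has order 2*8 = 16 with 7 conjugacy classes, hence 7 irreducibles. Sum of squared dims 1 + 1 + 1 + 1 + 4 + 4 + 4 = 16 = |G|. Linear characters come from the abelianisation; the 2-dimensional irreps have character r^k -> 2*cos(2*pi*j*k/8), reflections -> 0.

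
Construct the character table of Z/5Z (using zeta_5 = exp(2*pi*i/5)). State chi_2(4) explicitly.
Character table of Z/5Z (irreps indexed chi_0,...,chi_4 with chi_k(m) = zeta_5^(k*m), zeta_5 = exp(2*pi*i/5)):
  irrep \ class  {0} (size 1)  {1} (size 1)    {2} (size 1)    {3} (size 1)    {4} (size 1)  
  chi_0          1             1               1               1               1             
  chi_1          1             exp(2*I*pi/5)   exp(4*I*pi/5)   exp(-4*I*pi/5)  exp(-2*I*pi/5)
  chi_2          1             exp(4*I*pi/5)   exp(-2*I*pi/5)  exp(2*I*pi/5)   exp(-4*I*pi/5)
  chi_3          1             exp(-4*I*pi/5)  exp(2*I*pi/5)   exp(-2*I*pi/5)  exp(4*I*pi/5) 
  chi_4          1             exp(-2*I*pi/5)  exp(-4*I*pi/5)  exp(4*I*pi/5)   exp(2*I*pi/5) 

Spot check: chi_2(4) = zeta_5^(2*4) = zeta_5^8 = exp(-4*I*pi/5).

Working: Z/5Z is abelian, so all 5 irreducible complex representations are 1-dimensional. They are given by chi_k(m) = zeta_5^(k*m) for k = 0,...,4. Row orthogonality: sum_m chi_k(m) conj(chi_l(m)) = 5 * [k = l].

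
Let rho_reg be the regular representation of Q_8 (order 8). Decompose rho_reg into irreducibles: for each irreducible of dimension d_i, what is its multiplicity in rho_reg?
Each irreducible V_i of dimension d_i appears with multiplicity d_i, i.e. rho_reg = (direct sum over all irreducibles V_i) d_i V_i. The irreducible dimensions for Q_8 are 1, 1, 1, 1, 2: 4 irreducibles of dimension 1, each with multiplicity 1; 1 irreducible of dimension 2, with multiplicity 2. Total dimension 4*1*1 + 1*2*2 = 8 = |G|.

Why: General theorem: in the regular representation of a finite group G, each irreducible appears with multiplicity equal to its dimension. Check: dim(rho_reg) = sum d_i^2 = 1 + 1 + 1 + 1 + 4 = 8 = |G|.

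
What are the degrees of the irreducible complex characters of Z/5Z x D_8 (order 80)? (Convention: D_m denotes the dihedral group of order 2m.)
Dimensions: 1, 1, 1, 1, 1, 1, 1, 1, 1, 1, 1, 1, 1, 1, 1, 1, 1, 1, 1, 1, 2, 2, 2, 2, 2, 2, 2, 2, 2, 2, 2, 2, 2, 2, 2

There are 35 irreducibles (= number of conjugacy classes). Their dimensions d_i satisfy sum d_i^2 = |G| = 80: 1 + 1 + 1 + 1 + 1 + 1 + 1 + 1 + 1 + 1 + 1 + 1 + 1 + 1 + 1 + 1 + 1 + 1 + 1 + 1 + 4 + 4 + 4 + 4 + 4 + 4 + 4 + 4 + 4 + 4 + 4 + 4 + 4 + 4 + 4 = 80. (For the product with Z/5Z: each of the 5 1-dim characters of Z/5Z tensors with each irrep of D_8, giving 5 copies of each D_8-dimension.)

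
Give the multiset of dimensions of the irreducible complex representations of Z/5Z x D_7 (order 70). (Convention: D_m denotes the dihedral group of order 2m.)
Dimensions: 1, 1, 1, 1, 1, 1, 1, 1, 1, 1, 2, 2, 2, 2, 2, 2, 2, 2, 2, 2, 2, 2, 2, 2, 2

Working: There are 25 irreducibles (= number of conjugacy classes). Their dimensions d_i satisfy sum d_i^2 = |G| = 70: 1 + 1 + 1 + 1 + 1 + 1 + 1 + 1 + 1 + 1 + 4 + 4 + 4 + 4 + 4 + 4 + 4 + 4 + 4 + 4 + 4 + 4 + 4 + 4 + 4 = 70. (For the product with Z/5Z: each of the 5 1-dim characters of Z/5Z tensors with each irrep of D_7, giving 5 copies of each D_7-dimension.)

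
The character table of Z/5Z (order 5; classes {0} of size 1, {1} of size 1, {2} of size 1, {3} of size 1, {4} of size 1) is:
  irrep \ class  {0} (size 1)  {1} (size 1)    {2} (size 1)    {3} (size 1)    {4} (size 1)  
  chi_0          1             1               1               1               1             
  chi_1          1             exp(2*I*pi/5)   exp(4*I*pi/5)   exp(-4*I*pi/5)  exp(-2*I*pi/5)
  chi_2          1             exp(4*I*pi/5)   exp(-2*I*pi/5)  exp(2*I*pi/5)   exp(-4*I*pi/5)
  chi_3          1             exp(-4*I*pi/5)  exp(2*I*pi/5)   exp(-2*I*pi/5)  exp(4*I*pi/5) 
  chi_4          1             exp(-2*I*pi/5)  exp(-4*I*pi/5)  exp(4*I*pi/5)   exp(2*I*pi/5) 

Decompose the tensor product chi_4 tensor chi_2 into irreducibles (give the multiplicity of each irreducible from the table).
chi_4 tensor chi_2 = chi_1 (all other irreducibles have multiplicity 0).

Explanation: The character of a tensor product is the pointwise product (chi_4 * chi_2)(C) = chi_4(C) * chi_2(C):
  {0}: (1)*(1), {1}: (exp(-2*I*pi/5))*(exp(4*I*pi/5)), {2}: (exp(-4*I*pi/5))*(exp(-2*I*pi/5)), {3}: (exp(4*I*pi/5))*(exp(2*I*pi/5)), {4}: (exp(2*I*pi/5))*(exp(-4*I*pi/5))
so (chi_4 * chi_2) takes values
  {0} -> 1, {1} -> exp(2*I*pi/5), {2} -> exp(4*I*pi/5), {3} -> exp(-4*I*pi/5), {4} -> exp(-2*I*pi/5).
Now take the inner product of this character with each irreducible chi from the table, <chi_4*chi_2, chi> = (1/5) sum_C |C| (chi_4*chi_2)(C) conj(chi(C)):
  <chi_4*chi_2, chi_0> = (1/5)[1*(1)*conj(1) + 1*(exp(2*I*pi/5))*conj(1) + 1*(exp(4*I*pi/5))*conj(1) + 1*(exp(-4*I*pi/5))*conj(1) + 1*(exp(-2*I*pi/5))*conj(1)]
      = (1/5)[(1) + (exp(2*I*pi/5)) + (exp(4*I*pi/5)) + (exp(-4*I*pi/5)) + (exp(-2*I*pi/5))] = 0/5 = 0
  <chi_4*chi_2, chi_1> = (1/5)[1*(1)*conj(1) + 1*(exp(2*I*pi/5))*conj(exp(2*I*pi/5)) + 1*(exp(4*I*pi/5))*conj(exp(4*I*pi/5)) + 1*(exp(-4*I*pi/5))*conj(exp(-4*I*pi/5)) + 1*(exp(-2*I*pi/5))*conj(exp(-2*I*pi/5))]
      = (1/5)[(1) + (1) + (1) + (1) + (1)] = 5/5 = 1
  <chi_4*chi_2, chi_2> = (1/5)[1*(1)*conj(1) + 1*(exp(2*I*pi/5))*conj(exp(4*I*pi/5)) + 1*(exp(4*I*pi/5))*conj(exp(-2*I*pi/5)) + 1*(exp(-4*I*pi/5))*conj(exp(2*I*pi/5)) + 1*(exp(-2*I*pi/5))*conj(exp(-4*I*pi/5))]
      = (1/5)[(1) + (exp(-2*I*pi/5)) + (exp(-4*I*pi/5)) + (exp(4*I*pi/5)) + (exp(2*I*pi/5))] = 0/5 = 0
  <chi_4*chi_2, chi_3> = (1/5)[1*(1)*conj(1) + 1*(exp(2*I*pi/5))*conj(exp(-4*I*pi/5)) + 1*(exp(4*I*pi/5))*conj(exp(2*I*pi/5)) + 1*(exp(-4*I*pi/5))*conj(exp(-2*I*pi/5)) + 1*(exp(-2*I*pi/5))*conj(exp(4*I*pi/5))]
      = (1/5)[(1) + (exp(-4*I*pi/5)) + (exp(2*I*pi/5)) + (exp(-2*I*pi/5)) + (exp(4*I*pi/5))] = 0/5 = 0
  <chi_4*chi_2, chi_4> = (1/5)[1*(1)*conj(1) + 1*(exp(2*I*pi/5))*conj(exp(-2*I*pi/5)) + 1*(exp(4*I*pi/5))*conj(exp(-4*I*pi/5)) + 1*(exp(-4*I*pi/5))*conj(exp(4*I*pi/5)) + 1*(exp(-2*I*pi/5))*conj(exp(2*I*pi/5))]
      = (1/5)[(1) + (exp(4*I*pi/5)) + (exp(-2*I*pi/5)) + (exp(2*I*pi/5)) + (exp(-4*I*pi/5))] = 0/5 = 0
(Exp terms are combined using exp(i*s)*conj(exp(i*t)) = exp(i*(s-t)), and sums of them are collapsed using the identity that for every m > 1 the m distinct m-th roots of unity sum to 0, e.g. 1 + exp(2*I*pi/3) + exp(-2*I*pi/3) = 0.)
Hence the multiplicities are chi_1: 1. Dimension check: dim(chi_4)*dim(chi_2) = 1*1 = 1 and sum (mult * dim) = 1*1 = 1.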